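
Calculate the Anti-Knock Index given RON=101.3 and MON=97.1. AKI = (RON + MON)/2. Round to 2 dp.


AKI = (RON + MON) / 2
AKI = (101.3 + 97.1) / 2
AKI = 198.4 / 2 = 99.20


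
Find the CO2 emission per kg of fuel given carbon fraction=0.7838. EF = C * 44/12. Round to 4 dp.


EF = C_frac * (M_CO2 / M_C)
EF = 0.7838 * (44/12)
EF = 0.7838 * 3.666667 = 2.8739 kg_CO2/kg_fuel


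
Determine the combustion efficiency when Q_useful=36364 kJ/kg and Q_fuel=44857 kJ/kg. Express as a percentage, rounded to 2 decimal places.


Efficiency = (Q_useful / Q_fuel) * 100
Efficiency = (36364 / 44857) * 100
Efficiency = 0.8107 * 100 = 81.07%


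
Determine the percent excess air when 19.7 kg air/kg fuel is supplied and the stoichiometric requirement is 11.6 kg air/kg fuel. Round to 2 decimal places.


Excess air = actual - stoichiometric = 19.7 - 11.6 = 8.10 kg/kg fuel
Excess air % = (excess / stoich) * 100 = (8.10 / 11.6) * 100 = 69.83%


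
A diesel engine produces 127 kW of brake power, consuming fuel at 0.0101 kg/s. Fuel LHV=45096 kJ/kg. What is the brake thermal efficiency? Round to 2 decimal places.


eta_BTE = (BP / (mf * LHV)) * 100
Denominator = 0.0101 * 45096 = 455.4696 kW
eta_BTE = (127 / 455.4696) * 100 = 27.88%


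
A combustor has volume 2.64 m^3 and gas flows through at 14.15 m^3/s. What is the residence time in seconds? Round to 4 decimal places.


tau = V / Q_flow
tau = 2.64 / 14.15 = 0.1866 s


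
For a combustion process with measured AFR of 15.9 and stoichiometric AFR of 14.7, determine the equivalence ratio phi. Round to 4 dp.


phi = AFR_stoich / AFR_actual
phi = 14.7 / 15.9 = 0.9245


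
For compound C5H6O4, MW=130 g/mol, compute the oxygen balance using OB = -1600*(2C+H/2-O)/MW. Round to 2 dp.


OB = -1600 * (2C + H/2 - O) / MW
Inner = 2*5 + 6/2 - 4 = 9.00
OB = -1600 * 9.00 / 130 = -110.77%


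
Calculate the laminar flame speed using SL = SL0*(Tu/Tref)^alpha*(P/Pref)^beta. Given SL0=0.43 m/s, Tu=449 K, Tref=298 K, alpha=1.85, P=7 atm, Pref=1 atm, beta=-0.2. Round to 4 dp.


SL = SL0 * (Tu/Tref)^alpha * (P/Pref)^beta
T ratio = 449/298 = 1.50671141
(T ratio)^alpha = 1.50671141^1.85 = 2.134792
(P/Pref)^beta = 7^(-0.2) = 0.677611
SL = 0.43 * 2.134792 * 0.677611 = 0.6220 m/s


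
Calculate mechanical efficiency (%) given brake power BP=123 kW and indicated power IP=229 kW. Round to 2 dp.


eta_mech = (BP / IP) * 100
Ratio = 123 / 229 = 0.5371
eta_mech = 0.5371 * 100 = 53.71%


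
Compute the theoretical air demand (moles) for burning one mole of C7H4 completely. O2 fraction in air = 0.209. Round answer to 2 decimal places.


Balanced combustion: C7H4 + 8 O2 -> 7 CO2 + 2 H2O
O2 needed = C + H/4 = 7 + 4/4 = 8.00 moles
Air moles = O2 / 0.209 = 8.00 / 0.209 = 38.28 moles air


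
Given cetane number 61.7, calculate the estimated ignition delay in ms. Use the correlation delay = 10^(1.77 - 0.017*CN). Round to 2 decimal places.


delay = 10^(1.77 - 0.017*CN)
Exponent = 1.77 - 0.017*61.7 = 0.7211
delay = 10^0.7211 = 5.26 ms


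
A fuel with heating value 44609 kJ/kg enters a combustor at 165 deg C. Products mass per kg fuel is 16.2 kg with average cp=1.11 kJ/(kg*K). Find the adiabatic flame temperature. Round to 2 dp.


T_ad = T_in + Hc / (m_p * cp)
Denominator = 16.2 * 1.11 = 17.9820
Temperature rise = 44609 / 17.9820 = 2480.76 K
T_ad = 165 + 2480.76 = 2645.76 deg C


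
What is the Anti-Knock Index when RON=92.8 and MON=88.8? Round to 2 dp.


AKI = (RON + MON) / 2
AKI = (92.8 + 88.8) / 2
AKI = 181.6 / 2 = 90.80


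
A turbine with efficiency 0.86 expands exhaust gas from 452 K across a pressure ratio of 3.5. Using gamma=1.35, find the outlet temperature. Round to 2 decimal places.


T_out = T_in * (1 - eta * (1 - PR^(-(gamma-1)/gamma)))
Exponent = -(1.35-1)/1.35 = -0.25925926
PR^exp = 3.5^(-0.25925926) = 0.72267881
Factor = 1 - 0.86*(1 - 0.72267881) = 0.76150378
T_out = 452 * 0.76150378 = 344.20 K


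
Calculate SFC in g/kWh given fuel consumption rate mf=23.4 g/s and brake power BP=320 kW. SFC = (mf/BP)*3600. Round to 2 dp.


SFC = (mf / BP) * 3600
Rate = 23.4 / 320 = 0.073125 g/(s*kW)
SFC = 0.073125 * 3600 = 263.25 g/kWh


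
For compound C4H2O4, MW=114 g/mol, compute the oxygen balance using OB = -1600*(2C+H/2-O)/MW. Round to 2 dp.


OB = -1600 * (2C + H/2 - O) / MW
Inner = 2*4 + 2/2 - 4 = 5.00
OB = -1600 * 5.00 / 114 = -70.18%


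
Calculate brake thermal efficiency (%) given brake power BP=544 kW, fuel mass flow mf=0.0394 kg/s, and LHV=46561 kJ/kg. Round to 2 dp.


eta_BTE = (BP / (mf * LHV)) * 100
Denominator = 0.0394 * 46561 = 1834.5034 kW
eta_BTE = (544 / 1834.5034) * 100 = 29.65%


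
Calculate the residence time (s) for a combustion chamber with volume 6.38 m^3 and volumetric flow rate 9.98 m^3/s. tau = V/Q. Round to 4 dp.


tau = V / Q_flow
tau = 6.38 / 9.98 = 0.6393 s


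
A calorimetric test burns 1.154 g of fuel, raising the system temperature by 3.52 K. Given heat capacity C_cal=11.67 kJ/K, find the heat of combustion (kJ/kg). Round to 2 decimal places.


Hc = C_cal * delta_T / m_fuel
Q_released = 11.67 * 3.52 = 41.0784 kJ
m_fuel = 1.154 g = 1.154/1000 kg = 0.001154 kg
Hc = 41.0784 / 0.001154 = 35596.53 kJ/kg


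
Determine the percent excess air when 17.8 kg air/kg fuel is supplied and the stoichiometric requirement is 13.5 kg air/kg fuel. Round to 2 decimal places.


Excess air = actual - stoichiometric = 17.8 - 13.5 = 4.30 kg/kg fuel
Excess air % = (excess / stoich) * 100 = (4.30 / 13.5) * 100 = 31.85%


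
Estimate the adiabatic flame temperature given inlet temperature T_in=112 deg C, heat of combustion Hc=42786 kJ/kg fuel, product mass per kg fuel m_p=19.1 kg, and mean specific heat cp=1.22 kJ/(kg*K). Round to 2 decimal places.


T_ad = T_in + Hc / (m_p * cp)
Denominator = 19.1 * 1.22 = 23.3020
Temperature rise = 42786 / 23.3020 = 1836.15 K
T_ad = 112 + 1836.15 = 1948.15 deg C


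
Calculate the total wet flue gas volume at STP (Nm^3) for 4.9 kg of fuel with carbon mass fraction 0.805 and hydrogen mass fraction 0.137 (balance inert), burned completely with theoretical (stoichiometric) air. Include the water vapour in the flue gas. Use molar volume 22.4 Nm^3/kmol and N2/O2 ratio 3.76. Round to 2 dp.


Per kg fuel: CO2 = (C/12 kmol)*22.4 = (0.805/12)*22.4 = 1.50267 Nm^3
Per kg fuel: H2O = (H/2 kmol)*22.4 = (0.137/2)*22.4 = 1.53440 Nm^3
O2 needed per kg fuel = C/12 + H/4 = 0.805/12 + 0.137/4 = 0.10133333 kmol
Per kg fuel: N2 = O2*3.76*22.4 = 0.10133333*3.76*22.4 = 8.53470 Nm^3
Total per kg = 1.50267 + 1.53440 + 8.53470 = 11.57177 Nm^3
Total = 11.57177 * 4.9 = 56.70 Nm^3


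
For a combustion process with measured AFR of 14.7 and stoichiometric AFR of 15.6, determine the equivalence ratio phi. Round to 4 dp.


phi = AFR_stoich / AFR_actual
phi = 15.6 / 14.7 = 1.0612


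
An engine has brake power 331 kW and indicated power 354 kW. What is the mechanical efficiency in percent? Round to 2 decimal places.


eta_mech = (BP / IP) * 100
Ratio = 331 / 354 = 0.9350
eta_mech = 0.9350 * 100 = 93.50%


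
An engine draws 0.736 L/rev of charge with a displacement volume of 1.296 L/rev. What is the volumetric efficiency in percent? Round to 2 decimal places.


eta_v = (V_actual / V_disp) * 100
Ratio = 0.736 / 1.296 = 0.5679
eta_v = 0.5679 * 100 = 56.79%


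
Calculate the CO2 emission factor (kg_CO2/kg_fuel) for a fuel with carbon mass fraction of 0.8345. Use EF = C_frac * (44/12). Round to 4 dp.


EF = C_frac * (M_CO2 / M_C)
EF = 0.8345 * (44/12)
EF = 0.8345 * 3.666667 = 3.0598 kg_CO2/kg_fuel


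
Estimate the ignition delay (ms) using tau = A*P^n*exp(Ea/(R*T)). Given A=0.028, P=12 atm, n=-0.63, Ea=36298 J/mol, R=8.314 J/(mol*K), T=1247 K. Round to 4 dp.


tau = A * P^n * exp(Ea/(R*T))
P^n = 12^(-0.63) = 0.20898534
Ea/(R*T) = 36298/(8.314*1247) = 3.501114
exp(Ea/(R*T)) = 33.152355
tau = 0.028 * 0.20898534 * 33.152355 = 0.1940 ms


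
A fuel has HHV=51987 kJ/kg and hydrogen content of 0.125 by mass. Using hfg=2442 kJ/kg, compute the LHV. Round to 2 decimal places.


LHV = HHV - hfg * 9 * H
Water correction = 2442 * 9 * 0.125 = 2747.250 kJ/kg
LHV = 51987 - 2747.250 = 49239.75 kJ/kg


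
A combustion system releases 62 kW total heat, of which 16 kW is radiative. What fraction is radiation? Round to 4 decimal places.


f_rad = Q_rad / Q_total
f_rad = 16 / 62 = 0.2581


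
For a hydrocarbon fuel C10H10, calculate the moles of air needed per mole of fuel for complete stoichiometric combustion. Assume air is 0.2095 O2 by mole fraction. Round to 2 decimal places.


Balanced combustion: C10H10 + 12.5 O2 -> 10 CO2 + 5 H2O
O2 needed = C + H/4 = 10 + 10/4 = 12.50 moles
Air moles = O2 / 0.2095 = 12.50 / 0.2095 = 59.67 moles air


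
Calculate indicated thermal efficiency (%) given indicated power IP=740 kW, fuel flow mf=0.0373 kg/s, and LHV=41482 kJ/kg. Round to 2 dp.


eta_ith = (IP / (mf * LHV)) * 100
Denominator = 0.0373 * 41482 = 1547.2786 kW
eta_ith = (740 / 1547.2786) * 100 = 47.83%


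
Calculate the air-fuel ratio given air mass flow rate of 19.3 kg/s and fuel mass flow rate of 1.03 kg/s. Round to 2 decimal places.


AFR = m_air / m_fuel
AFR = 19.3 / 1.03 = 18.74


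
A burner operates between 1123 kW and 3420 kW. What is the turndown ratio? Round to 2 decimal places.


TDR = Q_max / Q_min
TDR = 3420 / 1123 = 3.05


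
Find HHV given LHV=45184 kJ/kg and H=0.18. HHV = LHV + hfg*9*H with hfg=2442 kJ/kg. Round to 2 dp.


HHV = LHV + hfg * 9 * H
Water addition = 2442 * 9 * 0.18 = 3956.040 kJ/kg
HHV = 45184 + 3956.040 = 49140.04 kJ/kg


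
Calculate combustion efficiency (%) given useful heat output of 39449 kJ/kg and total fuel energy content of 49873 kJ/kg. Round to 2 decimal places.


Efficiency = (Q_useful / Q_fuel) * 100
Efficiency = (39449 / 49873) * 100
Efficiency = 0.7910 * 100 = 79.10%


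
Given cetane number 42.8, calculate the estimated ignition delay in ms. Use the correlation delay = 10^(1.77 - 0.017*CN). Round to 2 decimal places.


delay = 10^(1.77 - 0.017*CN)
Exponent = 1.77 - 0.017*42.8 = 1.0424
delay = 10^1.0424 = 11.03 ms


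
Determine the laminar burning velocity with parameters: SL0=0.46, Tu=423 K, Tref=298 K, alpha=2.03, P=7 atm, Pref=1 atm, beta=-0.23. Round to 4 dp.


SL = SL0 * (Tu/Tref)^alpha * (P/Pref)^beta
T ratio = 423/298 = 1.41946309
(T ratio)^alpha = 1.41946309^2.03 = 2.036160
(P/Pref)^beta = 7^(-0.23) = 0.639186
SL = 0.46 * 2.036160 * 0.639186 = 0.5987 m/s


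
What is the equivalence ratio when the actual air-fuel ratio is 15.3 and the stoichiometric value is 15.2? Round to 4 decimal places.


phi = AFR_stoich / AFR_actual
phi = 15.2 / 15.3 = 0.9935


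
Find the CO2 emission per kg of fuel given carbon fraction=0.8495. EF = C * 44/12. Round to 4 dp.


EF = C_frac * (M_CO2 / M_C)
EF = 0.8495 * (44/12)
EF = 0.8495 * 3.666667 = 3.1148 kg_CO2/kg_fuel


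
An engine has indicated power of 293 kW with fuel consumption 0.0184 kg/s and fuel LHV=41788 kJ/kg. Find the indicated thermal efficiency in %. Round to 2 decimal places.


eta_ith = (IP / (mf * LHV)) * 100
Denominator = 0.0184 * 41788 = 768.8992 kW
eta_ith = (293 / 768.8992) * 100 = 38.11%


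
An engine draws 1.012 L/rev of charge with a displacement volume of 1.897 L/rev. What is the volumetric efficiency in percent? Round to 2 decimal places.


eta_v = (V_actual / V_disp) * 100
Ratio = 1.012 / 1.897 = 0.5335
eta_v = 0.5335 * 100 = 53.35%


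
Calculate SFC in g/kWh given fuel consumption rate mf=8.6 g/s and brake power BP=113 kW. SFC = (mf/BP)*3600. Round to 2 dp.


SFC = (mf / BP) * 3600
Rate = 8.6 / 113 = 0.076106 g/(s*kW)
SFC = 0.076106 * 3600 = 273.98 g/kWh


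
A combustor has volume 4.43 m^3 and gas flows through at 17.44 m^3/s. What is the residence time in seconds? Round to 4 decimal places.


tau = V / Q_flow
tau = 4.43 / 17.44 = 0.2540 s


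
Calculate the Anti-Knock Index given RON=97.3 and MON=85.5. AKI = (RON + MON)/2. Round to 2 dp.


AKI = (RON + MON) / 2
AKI = (97.3 + 85.5) / 2
AKI = 182.8 / 2 = 91.40


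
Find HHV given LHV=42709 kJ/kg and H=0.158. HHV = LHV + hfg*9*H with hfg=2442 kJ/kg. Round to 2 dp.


HHV = LHV + hfg * 9 * H
Water addition = 2442 * 9 * 0.158 = 3472.524 kJ/kg
HHV = 42709 + 3472.524 = 46181.52 kJ/kg


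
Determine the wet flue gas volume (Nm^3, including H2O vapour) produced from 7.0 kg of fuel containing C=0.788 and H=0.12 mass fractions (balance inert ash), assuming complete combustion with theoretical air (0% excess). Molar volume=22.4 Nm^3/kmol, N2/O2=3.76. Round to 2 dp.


Per kg fuel: CO2 = (C/12 kmol)*22.4 = (0.788/12)*22.4 = 1.47093 Nm^3
Per kg fuel: H2O = (H/2 kmol)*22.4 = (0.12/2)*22.4 = 1.34400 Nm^3
O2 needed per kg fuel = C/12 + H/4 = 0.788/12 + 0.12/4 = 0.09566667 kmol
Per kg fuel: N2 = O2*3.76*22.4 = 0.09566667*3.76*22.4 = 8.05743 Nm^3
Total per kg = 1.47093 + 1.34400 + 8.05743 = 10.87236 Nm^3
Total = 10.87236 * 7.0 = 76.11 Nm^3


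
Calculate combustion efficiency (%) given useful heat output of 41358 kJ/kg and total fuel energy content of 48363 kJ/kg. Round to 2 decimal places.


Efficiency = (Q_useful / Q_fuel) * 100
Efficiency = (41358 / 48363) * 100
Efficiency = 0.8552 * 100 = 85.52%


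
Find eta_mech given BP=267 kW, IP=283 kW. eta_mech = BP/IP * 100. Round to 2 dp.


eta_mech = (BP / IP) * 100
Ratio = 267 / 283 = 0.9435
eta_mech = 0.9435 * 100 = 94.35%


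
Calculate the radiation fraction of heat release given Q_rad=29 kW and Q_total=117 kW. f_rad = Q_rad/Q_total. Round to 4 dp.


f_rad = Q_rad / Q_total
f_rad = 29 / 117 = 0.2479


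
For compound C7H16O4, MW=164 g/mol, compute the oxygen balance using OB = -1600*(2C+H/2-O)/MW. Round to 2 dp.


OB = -1600 * (2C + H/2 - O) / MW
Inner = 2*7 + 16/2 - 4 = 18.00
OB = -1600 * 18.00 / 164 = -175.61%


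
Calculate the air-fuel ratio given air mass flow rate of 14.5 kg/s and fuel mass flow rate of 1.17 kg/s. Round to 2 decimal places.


AFR = m_air / m_fuel
AFR = 14.5 / 1.17 = 12.39


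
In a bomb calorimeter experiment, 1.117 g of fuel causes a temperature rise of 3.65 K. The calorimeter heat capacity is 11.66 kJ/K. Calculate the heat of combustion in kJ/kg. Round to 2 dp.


Hc = C_cal * delta_T / m_fuel
Q_released = 11.66 * 3.65 = 42.5590 kJ
m_fuel = 1.117 g = 1.117/1000 kg = 0.001117 kg
Hc = 42.5590 / 0.001117 = 38101.16 kJ/kg


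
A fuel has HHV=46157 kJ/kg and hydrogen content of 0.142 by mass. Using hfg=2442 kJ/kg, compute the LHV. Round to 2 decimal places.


LHV = HHV - hfg * 9 * H
Water correction = 2442 * 9 * 0.142 = 3120.876 kJ/kg
LHV = 46157 - 3120.876 = 43036.12 kJ/kg


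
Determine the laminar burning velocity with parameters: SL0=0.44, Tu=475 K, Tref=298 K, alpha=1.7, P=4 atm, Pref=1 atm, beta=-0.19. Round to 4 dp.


SL = SL0 * (Tu/Tref)^alpha * (P/Pref)^beta
T ratio = 475/298 = 1.59395973
(T ratio)^alpha = 1.59395973^1.7 = 2.209080
(P/Pref)^beta = 4^(-0.19) = 0.768438
SL = 0.44 * 2.209080 * 0.768438 = 0.7469 m/s


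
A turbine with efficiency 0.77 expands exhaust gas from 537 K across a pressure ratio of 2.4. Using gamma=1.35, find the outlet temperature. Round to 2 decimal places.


T_out = T_in * (1 - eta * (1 - PR^(-(gamma-1)/gamma)))
Exponent = -(1.35-1)/1.35 = -0.25925926
PR^exp = 2.4^(-0.25925926) = 0.79694200
Factor = 1 - 0.77*(1 - 0.79694200) = 0.84364534
T_out = 537 * 0.84364534 = 453.04 K


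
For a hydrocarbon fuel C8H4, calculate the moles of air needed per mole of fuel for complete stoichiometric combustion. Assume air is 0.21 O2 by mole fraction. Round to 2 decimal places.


Balanced combustion: C8H4 + 9 O2 -> 8 CO2 + 2 H2O
O2 needed = C + H/4 = 8 + 4/4 = 9.00 moles
Air moles = O2 / 0.21 = 9.00 / 0.21 = 42.86 moles air


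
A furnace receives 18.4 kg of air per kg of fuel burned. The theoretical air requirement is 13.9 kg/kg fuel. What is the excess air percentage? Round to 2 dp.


Excess air = actual - stoichiometric = 18.4 - 13.9 = 4.50 kg/kg fuel
Excess air % = (excess / stoich) * 100 = (4.50 / 13.9) * 100 = 32.37%


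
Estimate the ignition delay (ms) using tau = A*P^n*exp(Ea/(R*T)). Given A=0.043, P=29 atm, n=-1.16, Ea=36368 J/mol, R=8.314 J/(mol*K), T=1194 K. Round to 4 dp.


tau = A * P^n * exp(Ea/(R*T))
P^n = 29^(-1.16) = 0.02011955
Ea/(R*T) = 36368/(8.314*1194) = 3.663575
exp(Ea/(R*T)) = 39.000516
tau = 0.043 * 0.02011955 * 39.000516 = 0.0337 ms


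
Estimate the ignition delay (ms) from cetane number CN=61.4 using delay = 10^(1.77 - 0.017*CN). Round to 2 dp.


delay = 10^(1.77 - 0.017*CN)
Exponent = 1.77 - 0.017*61.4 = 0.7262
delay = 10^0.7262 = 5.32 ms


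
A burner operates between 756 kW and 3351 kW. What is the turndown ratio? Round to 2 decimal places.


TDR = Q_max / Q_min
TDR = 3351 / 756 = 4.43


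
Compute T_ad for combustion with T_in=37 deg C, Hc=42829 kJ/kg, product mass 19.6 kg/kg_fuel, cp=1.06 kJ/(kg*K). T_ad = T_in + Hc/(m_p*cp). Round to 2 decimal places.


T_ad = T_in + Hc / (m_p * cp)
Denominator = 19.6 * 1.06 = 20.7760
Temperature rise = 42829 / 20.7760 = 2061.47 K
T_ad = 37 + 2061.47 = 2098.47 deg C


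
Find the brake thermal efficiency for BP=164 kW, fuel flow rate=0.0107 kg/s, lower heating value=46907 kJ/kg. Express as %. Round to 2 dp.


eta_BTE = (BP / (mf * LHV)) * 100
Denominator = 0.0107 * 46907 = 501.9049 kW
eta_BTE = (164 / 501.9049) * 100 = 32.68%


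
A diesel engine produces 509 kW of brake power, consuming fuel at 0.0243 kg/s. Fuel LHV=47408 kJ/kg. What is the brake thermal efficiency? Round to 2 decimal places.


eta_BTE = (BP / (mf * LHV)) * 100
Denominator = 0.0243 * 47408 = 1152.0144 kW
eta_BTE = (509 / 1152.0144) * 100 = 44.18%


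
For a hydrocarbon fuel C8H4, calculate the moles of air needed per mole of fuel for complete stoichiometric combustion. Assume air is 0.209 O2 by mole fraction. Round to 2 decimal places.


Balanced combustion: C8H4 + 9 O2 -> 8 CO2 + 2 H2O
O2 needed = C + H/4 = 8 + 4/4 = 9.00 moles
Air moles = O2 / 0.209 = 9.00 / 0.209 = 43.06 moles air


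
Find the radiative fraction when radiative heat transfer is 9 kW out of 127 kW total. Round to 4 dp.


f_rad = Q_rad / Q_total
f_rad = 9 / 127 = 0.0709


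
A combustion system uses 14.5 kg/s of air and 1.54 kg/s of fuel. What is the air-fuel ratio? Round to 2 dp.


AFR = m_air / m_fuel
AFR = 14.5 / 1.54 = 9.42


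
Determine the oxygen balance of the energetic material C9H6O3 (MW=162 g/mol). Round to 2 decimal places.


OB = -1600 * (2C + H/2 - O) / MW
Inner = 2*9 + 6/2 - 3 = 18.00
OB = -1600 * 18.00 / 162 = -177.78%


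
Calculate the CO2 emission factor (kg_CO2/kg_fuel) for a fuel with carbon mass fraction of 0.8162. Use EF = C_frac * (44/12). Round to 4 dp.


EF = C_frac * (M_CO2 / M_C)
EF = 0.8162 * (44/12)
EF = 0.8162 * 3.666667 = 2.9927 kg_CO2/kg_fuel


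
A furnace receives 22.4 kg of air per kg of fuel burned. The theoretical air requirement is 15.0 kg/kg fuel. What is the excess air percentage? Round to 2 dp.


Excess air = actual - stoichiometric = 22.4 - 15.0 = 7.40 kg/kg fuel
Excess air % = (excess / stoich) * 100 = (7.40 / 15.0) * 100 = 49.33%


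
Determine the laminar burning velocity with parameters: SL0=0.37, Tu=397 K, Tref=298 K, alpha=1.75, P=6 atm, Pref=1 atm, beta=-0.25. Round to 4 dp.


SL = SL0 * (Tu/Tref)^alpha * (P/Pref)^beta
T ratio = 397/298 = 1.33221477
(T ratio)^alpha = 1.33221477^1.75 = 1.651981
(P/Pref)^beta = 6^(-0.25) = 0.638943
SL = 0.37 * 1.651981 * 0.638943 = 0.3905 m/s


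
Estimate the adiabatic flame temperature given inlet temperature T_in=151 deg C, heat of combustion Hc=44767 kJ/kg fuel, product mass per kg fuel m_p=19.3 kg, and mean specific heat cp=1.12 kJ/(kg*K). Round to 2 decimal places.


T_ad = T_in + Hc / (m_p * cp)
Denominator = 19.3 * 1.12 = 21.6160
Temperature rise = 44767 / 21.6160 = 2071.01 K
T_ad = 151 + 2071.01 = 2222.01 deg C


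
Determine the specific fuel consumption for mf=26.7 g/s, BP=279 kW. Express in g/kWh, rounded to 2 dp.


SFC = (mf / BP) * 3600
Rate = 26.7 / 279 = 0.095699 g/(s*kW)
SFC = 0.095699 * 3600 = 344.52 g/kWh


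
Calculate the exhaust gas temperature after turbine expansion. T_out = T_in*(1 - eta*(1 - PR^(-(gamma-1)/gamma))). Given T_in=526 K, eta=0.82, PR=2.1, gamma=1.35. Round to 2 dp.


T_out = T_in * (1 - eta * (1 - PR^(-(gamma-1)/gamma)))
Exponent = -(1.35-1)/1.35 = -0.25925926
PR^exp = 2.1^(-0.25925926) = 0.82501466
Factor = 1 - 0.82*(1 - 0.82501466) = 0.85651202
T_out = 526 * 0.85651202 = 450.53 K


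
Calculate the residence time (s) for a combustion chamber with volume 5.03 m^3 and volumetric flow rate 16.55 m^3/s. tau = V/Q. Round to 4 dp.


tau = V / Q_flow
tau = 5.03 / 16.55 = 0.3039 s


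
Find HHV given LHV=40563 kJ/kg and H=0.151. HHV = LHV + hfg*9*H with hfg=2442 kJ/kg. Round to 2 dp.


HHV = LHV + hfg * 9 * H
Water addition = 2442 * 9 * 0.151 = 3318.678 kJ/kg
HHV = 40563 + 3318.678 = 43881.68 kJ/kg


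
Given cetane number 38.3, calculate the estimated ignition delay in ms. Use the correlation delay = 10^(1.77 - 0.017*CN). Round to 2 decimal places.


delay = 10^(1.77 - 0.017*CN)
Exponent = 1.77 - 0.017*38.3 = 1.1189
delay = 10^1.1189 = 13.15 ms


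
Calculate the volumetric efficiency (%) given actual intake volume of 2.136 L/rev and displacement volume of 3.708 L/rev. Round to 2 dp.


eta_v = (V_actual / V_disp) * 100
Ratio = 2.136 / 3.708 = 0.5761
eta_v = 0.5761 * 100 = 57.61%


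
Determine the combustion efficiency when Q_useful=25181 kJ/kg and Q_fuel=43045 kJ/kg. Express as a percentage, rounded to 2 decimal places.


Efficiency = (Q_useful / Q_fuel) * 100
Efficiency = (25181 / 43045) * 100
Efficiency = 0.5850 * 100 = 58.50%


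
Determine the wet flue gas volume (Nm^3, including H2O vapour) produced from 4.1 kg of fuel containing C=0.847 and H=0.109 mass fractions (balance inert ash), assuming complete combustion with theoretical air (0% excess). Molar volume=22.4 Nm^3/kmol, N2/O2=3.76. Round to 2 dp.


Per kg fuel: CO2 = (C/12 kmol)*22.4 = (0.847/12)*22.4 = 1.58107 Nm^3
Per kg fuel: H2O = (H/2 kmol)*22.4 = (0.109/2)*22.4 = 1.22080 Nm^3
O2 needed per kg fuel = C/12 + H/4 = 0.847/12 + 0.109/4 = 0.09783333 kmol
Per kg fuel: N2 = O2*3.76*22.4 = 0.09783333*3.76*22.4 = 8.23991 Nm^3
Total per kg = 1.58107 + 1.22080 + 8.23991 = 11.04178 Nm^3
Total = 11.04178 * 4.1 = 45.27 Nm^3


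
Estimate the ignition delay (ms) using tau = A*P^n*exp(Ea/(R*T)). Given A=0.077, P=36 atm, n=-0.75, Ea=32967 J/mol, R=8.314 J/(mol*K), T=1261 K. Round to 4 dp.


tau = A * P^n * exp(Ea/(R*T))
P^n = 36^(-0.75) = 0.06804138
Ea/(R*T) = 32967/(8.314*1261) = 3.144520
exp(Ea/(R*T)) = 23.208526
tau = 0.077 * 0.06804138 * 23.208526 = 0.1216 ms


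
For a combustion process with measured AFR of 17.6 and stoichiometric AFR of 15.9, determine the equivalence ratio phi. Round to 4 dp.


phi = AFR_stoich / AFR_actual
phi = 15.9 / 17.6 = 0.9034


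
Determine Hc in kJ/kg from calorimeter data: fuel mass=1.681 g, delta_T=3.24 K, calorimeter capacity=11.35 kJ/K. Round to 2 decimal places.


Hc = C_cal * delta_T / m_fuel
Q_released = 11.35 * 3.24 = 36.7740 kJ
m_fuel = 1.681 g = 1.681/1000 kg = 0.001681 kg
Hc = 36.7740 / 0.001681 = 21876.26 kJ/kg


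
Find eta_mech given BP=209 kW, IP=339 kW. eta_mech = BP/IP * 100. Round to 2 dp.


eta_mech = (BP / IP) * 100
Ratio = 209 / 339 = 0.6165
eta_mech = 0.6165 * 100 = 61.65%


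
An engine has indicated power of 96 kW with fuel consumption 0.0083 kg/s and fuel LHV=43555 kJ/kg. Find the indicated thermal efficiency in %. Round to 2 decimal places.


eta_ith = (IP / (mf * LHV)) * 100
Denominator = 0.0083 * 43555 = 361.5065 kW
eta_ith = (96 / 361.5065) * 100 = 26.56%


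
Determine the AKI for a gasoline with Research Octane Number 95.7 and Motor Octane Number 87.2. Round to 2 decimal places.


AKI = (RON + MON) / 2
AKI = (95.7 + 87.2) / 2
AKI = 182.9 / 2 = 91.45


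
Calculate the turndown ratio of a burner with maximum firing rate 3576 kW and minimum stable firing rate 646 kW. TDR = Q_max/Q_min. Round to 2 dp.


TDR = Q_max / Q_min
TDR = 3576 / 646 = 5.54


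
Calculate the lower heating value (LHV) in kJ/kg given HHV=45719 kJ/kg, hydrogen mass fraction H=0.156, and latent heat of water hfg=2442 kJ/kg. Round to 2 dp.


LHV = HHV - hfg * 9 * H
Water correction = 2442 * 9 * 0.156 = 3428.568 kJ/kg
LHV = 45719 - 3428.568 = 42290.43 kJ/kg


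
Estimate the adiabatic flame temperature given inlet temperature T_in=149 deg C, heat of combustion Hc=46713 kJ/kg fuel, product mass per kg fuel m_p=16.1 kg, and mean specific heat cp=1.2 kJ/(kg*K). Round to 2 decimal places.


T_ad = T_in + Hc / (m_p * cp)
Denominator = 16.1 * 1.2 = 19.3200
Temperature rise = 46713 / 19.3200 = 2417.86 K
T_ad = 149 + 2417.86 = 2566.86 deg C


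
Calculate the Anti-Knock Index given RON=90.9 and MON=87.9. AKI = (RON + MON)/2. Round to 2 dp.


AKI = (RON + MON) / 2
AKI = (90.9 + 87.9) / 2
AKI = 178.8 / 2 = 89.40


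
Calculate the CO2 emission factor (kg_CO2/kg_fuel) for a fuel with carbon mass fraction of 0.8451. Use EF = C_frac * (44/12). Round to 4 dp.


EF = C_frac * (M_CO2 / M_C)
EF = 0.8451 * (44/12)
EF = 0.8451 * 3.666667 = 3.0987 kg_CO2/kg_fuel


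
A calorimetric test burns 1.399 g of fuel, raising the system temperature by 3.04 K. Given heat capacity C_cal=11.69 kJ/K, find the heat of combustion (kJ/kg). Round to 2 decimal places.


Hc = C_cal * delta_T / m_fuel
Q_released = 11.69 * 3.04 = 35.5376 kJ
m_fuel = 1.399 g = 1.399/1000 kg = 0.001399 kg
Hc = 35.5376 / 0.001399 = 25402.14 kJ/kg


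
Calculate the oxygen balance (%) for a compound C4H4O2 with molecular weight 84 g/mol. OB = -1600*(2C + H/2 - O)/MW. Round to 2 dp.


OB = -1600 * (2C + H/2 - O) / MW
Inner = 2*4 + 4/2 - 2 = 8.00
OB = -1600 * 8.00 / 84 = -152.38%


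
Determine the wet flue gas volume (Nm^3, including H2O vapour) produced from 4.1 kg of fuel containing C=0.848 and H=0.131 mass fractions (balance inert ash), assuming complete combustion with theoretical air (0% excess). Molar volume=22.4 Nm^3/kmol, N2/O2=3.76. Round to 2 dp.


Per kg fuel: CO2 = (C/12 kmol)*22.4 = (0.848/12)*22.4 = 1.58293 Nm^3
Per kg fuel: H2O = (H/2 kmol)*22.4 = (0.131/2)*22.4 = 1.46720 Nm^3
O2 needed per kg fuel = C/12 + H/4 = 0.848/12 + 0.131/4 = 0.10341667 kmol
Per kg fuel: N2 = O2*3.76*22.4 = 0.10341667*3.76*22.4 = 8.71017 Nm^3
Total per kg = 1.58293 + 1.46720 + 8.71017 = 11.76030 Nm^3
Total = 11.76030 * 4.1 = 48.22 Nm^3


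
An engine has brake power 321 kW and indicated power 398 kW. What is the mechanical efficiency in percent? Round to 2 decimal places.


eta_mech = (BP / IP) * 100
Ratio = 321 / 398 = 0.8065
eta_mech = 0.8065 * 100 = 80.65%


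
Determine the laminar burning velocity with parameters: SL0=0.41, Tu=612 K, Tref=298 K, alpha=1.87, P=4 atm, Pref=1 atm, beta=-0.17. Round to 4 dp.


SL = SL0 * (Tu/Tref)^alpha * (P/Pref)^beta
T ratio = 612/298 = 2.05369128
(T ratio)^alpha = 2.05369128^1.87 = 3.840969
(P/Pref)^beta = 4^(-0.17) = 0.790041
SL = 0.41 * 3.840969 * 0.790041 = 1.2442 m/s


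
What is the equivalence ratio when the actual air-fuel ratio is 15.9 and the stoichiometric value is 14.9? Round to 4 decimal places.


phi = AFR_stoich / AFR_actual
phi = 14.9 / 15.9 = 0.9371


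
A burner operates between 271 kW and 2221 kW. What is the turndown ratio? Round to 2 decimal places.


TDR = Q_max / Q_min
TDR = 2221 / 271 = 8.20


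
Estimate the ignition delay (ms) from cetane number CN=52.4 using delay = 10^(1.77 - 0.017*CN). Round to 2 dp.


delay = 10^(1.77 - 0.017*CN)
Exponent = 1.77 - 0.017*52.4 = 0.8792
delay = 10^0.8792 = 7.57 ms


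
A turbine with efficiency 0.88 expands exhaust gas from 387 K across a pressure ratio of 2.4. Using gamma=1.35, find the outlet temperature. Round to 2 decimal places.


T_out = T_in * (1 - eta * (1 - PR^(-(gamma-1)/gamma)))
Exponent = -(1.35-1)/1.35 = -0.25925926
PR^exp = 2.4^(-0.25925926) = 0.79694200
Factor = 1 - 0.88*(1 - 0.79694200) = 0.82130896
T_out = 387 * 0.82130896 = 317.85 K


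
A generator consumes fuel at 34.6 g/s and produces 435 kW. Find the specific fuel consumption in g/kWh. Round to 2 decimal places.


SFC = (mf / BP) * 3600
Rate = 34.6 / 435 = 0.079540 g/(s*kW)
SFC = 0.079540 * 3600 = 286.34 g/kWh


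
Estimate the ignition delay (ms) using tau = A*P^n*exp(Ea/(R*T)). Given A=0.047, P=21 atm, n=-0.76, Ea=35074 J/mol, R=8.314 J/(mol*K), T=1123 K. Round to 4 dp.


tau = A * P^n * exp(Ea/(R*T))
P^n = 21^(-0.76) = 0.09888111
Ea/(R*T) = 35074/(8.314*1123) = 3.756605
exp(Ea/(R*T)) = 42.802859
tau = 0.047 * 0.09888111 * 42.802859 = 0.1989 ms


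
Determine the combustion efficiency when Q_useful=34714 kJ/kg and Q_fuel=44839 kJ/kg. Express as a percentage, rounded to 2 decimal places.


Efficiency = (Q_useful / Q_fuel) * 100
Efficiency = (34714 / 44839) * 100
Efficiency = 0.7742 * 100 = 77.42%


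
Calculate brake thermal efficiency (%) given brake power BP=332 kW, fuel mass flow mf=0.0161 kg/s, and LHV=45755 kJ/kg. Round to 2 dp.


eta_BTE = (BP / (mf * LHV)) * 100
Denominator = 0.0161 * 45755 = 736.6555 kW
eta_BTE = (332 / 736.6555) * 100 = 45.07%


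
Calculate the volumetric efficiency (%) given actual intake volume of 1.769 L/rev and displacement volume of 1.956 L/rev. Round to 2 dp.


eta_v = (V_actual / V_disp) * 100
Ratio = 1.769 / 1.956 = 0.9044
eta_v = 0.9044 * 100 = 90.44%


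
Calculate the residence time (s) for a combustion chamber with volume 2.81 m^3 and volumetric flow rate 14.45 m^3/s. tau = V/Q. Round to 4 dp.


tau = V / Q_flow
tau = 2.81 / 14.45 = 0.1945 s


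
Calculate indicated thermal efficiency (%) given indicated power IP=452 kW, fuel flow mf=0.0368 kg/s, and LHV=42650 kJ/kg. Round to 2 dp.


eta_ith = (IP / (mf * LHV)) * 100
Denominator = 0.0368 * 42650 = 1569.5200 kW
eta_ith = (452 / 1569.5200) * 100 = 28.80%


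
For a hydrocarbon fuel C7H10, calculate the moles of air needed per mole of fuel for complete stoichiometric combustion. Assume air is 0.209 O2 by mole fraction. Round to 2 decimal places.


Balanced combustion: C7H10 + 9.5 O2 -> 7 CO2 + 5 H2O
O2 needed = C + H/4 = 7 + 10/4 = 9.50 moles
Air moles = O2 / 0.209 = 9.50 / 0.209 = 45.45 moles air


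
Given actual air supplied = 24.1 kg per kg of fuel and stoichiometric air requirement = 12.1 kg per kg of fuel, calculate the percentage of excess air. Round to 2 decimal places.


Excess air = actual - stoichiometric = 24.1 - 12.1 = 12.00 kg/kg fuel
Excess air % = (excess / stoich) * 100 = (12.00 / 12.1) * 100 = 99.17%


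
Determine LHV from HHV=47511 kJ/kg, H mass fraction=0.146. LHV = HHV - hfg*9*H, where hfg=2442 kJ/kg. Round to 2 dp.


LHV = HHV - hfg * 9 * H
Water correction = 2442 * 9 * 0.146 = 3208.788 kJ/kg
LHV = 47511 - 3208.788 = 44302.21 kJ/kg


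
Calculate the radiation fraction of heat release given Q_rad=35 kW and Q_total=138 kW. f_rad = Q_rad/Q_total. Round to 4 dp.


f_rad = Q_rad / Q_total
f_rad = 35 / 138 = 0.2536


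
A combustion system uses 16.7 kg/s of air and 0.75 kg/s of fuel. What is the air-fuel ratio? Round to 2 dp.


AFR = m_air / m_fuel
AFR = 16.7 / 0.75 = 22.27


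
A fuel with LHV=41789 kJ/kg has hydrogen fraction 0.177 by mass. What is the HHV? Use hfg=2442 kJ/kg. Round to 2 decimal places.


HHV = LHV + hfg * 9 * H
Water addition = 2442 * 9 * 0.177 = 3890.106 kJ/kg
HHV = 41789 + 3890.106 = 45679.11 kJ/kg


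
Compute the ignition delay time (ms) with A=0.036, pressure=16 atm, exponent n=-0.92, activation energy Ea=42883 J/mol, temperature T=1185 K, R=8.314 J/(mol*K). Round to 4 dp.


tau = A * P^n * exp(Ea/(R*T))
P^n = 16^(-0.92) = 0.07802066
Ea/(R*T) = 42883/(8.314*1185) = 4.352680
exp(Ea/(R*T)) = 77.686422
tau = 0.036 * 0.07802066 * 77.686422 = 0.2182 ms


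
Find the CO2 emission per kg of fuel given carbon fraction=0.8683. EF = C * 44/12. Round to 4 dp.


EF = C_frac * (M_CO2 / M_C)
EF = 0.8683 * (44/12)
EF = 0.8683 * 3.666667 = 3.1838 kg_CO2/kg_fuel


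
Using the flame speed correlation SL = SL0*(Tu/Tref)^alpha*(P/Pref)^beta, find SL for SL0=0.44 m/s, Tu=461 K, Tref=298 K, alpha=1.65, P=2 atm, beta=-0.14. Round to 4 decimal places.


SL = SL0 * (Tu/Tref)^alpha * (P/Pref)^beta
T ratio = 461/298 = 1.54697987
(T ratio)^alpha = 1.54697987^1.65 = 2.054233
(P/Pref)^beta = 2^(-0.14) = 0.907519
SL = 0.44 * 2.054233 * 0.907519 = 0.8203 m/s


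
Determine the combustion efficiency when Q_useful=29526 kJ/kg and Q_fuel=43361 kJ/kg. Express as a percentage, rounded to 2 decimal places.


Efficiency = (Q_useful / Q_fuel) * 100
Efficiency = (29526 / 43361) * 100
Efficiency = 0.6809 * 100 = 68.09%


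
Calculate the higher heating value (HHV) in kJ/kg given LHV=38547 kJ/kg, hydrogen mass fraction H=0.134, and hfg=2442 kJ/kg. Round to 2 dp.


HHV = LHV + hfg * 9 * H
Water addition = 2442 * 9 * 0.134 = 2945.052 kJ/kg
HHV = 38547 + 2945.052 = 41492.05 kJ/kg


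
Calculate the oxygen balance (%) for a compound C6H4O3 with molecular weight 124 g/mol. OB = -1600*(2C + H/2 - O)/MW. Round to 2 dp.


OB = -1600 * (2C + H/2 - O) / MW
Inner = 2*6 + 4/2 - 3 = 11.00
OB = -1600 * 11.00 / 124 = -141.94%


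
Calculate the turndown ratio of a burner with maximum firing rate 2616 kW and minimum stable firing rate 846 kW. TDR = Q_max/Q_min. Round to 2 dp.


TDR = Q_max / Q_min
TDR = 2616 / 846 = 3.09


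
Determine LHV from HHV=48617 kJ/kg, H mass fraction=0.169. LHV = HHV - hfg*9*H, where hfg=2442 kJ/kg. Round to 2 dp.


LHV = HHV - hfg * 9 * H
Water correction = 2442 * 9 * 0.169 = 3714.282 kJ/kg
LHV = 48617 - 3714.282 = 44902.72 kJ/kg


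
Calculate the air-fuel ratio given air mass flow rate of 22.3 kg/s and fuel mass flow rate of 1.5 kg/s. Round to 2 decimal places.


AFR = m_air / m_fuel
AFR = 22.3 / 1.5 = 14.87


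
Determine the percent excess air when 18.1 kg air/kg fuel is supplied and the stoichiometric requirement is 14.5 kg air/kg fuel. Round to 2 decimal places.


Excess air = actual - stoichiometric = 18.1 - 14.5 = 3.60 kg/kg fuel
Excess air % = (excess / stoich) * 100 = (3.60 / 14.5) * 100 = 24.83%


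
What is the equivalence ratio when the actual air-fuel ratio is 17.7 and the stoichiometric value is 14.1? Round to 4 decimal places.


phi = AFR_stoich / AFR_actual
phi = 14.1 / 17.7 = 0.7966


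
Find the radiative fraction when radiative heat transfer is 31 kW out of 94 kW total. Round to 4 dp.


f_rad = Q_rad / Q_total
f_rad = 31 / 94 = 0.3298


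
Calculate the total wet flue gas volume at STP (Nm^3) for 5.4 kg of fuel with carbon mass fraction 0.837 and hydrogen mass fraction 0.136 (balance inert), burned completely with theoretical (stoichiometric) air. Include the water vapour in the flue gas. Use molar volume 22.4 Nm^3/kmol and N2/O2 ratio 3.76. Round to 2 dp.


Per kg fuel: CO2 = (C/12 kmol)*22.4 = (0.837/12)*22.4 = 1.56240 Nm^3
Per kg fuel: H2O = (H/2 kmol)*22.4 = (0.136/2)*22.4 = 1.52320 Nm^3
O2 needed per kg fuel = C/12 + H/4 = 0.837/12 + 0.136/4 = 0.10375000 kmol
Per kg fuel: N2 = O2*3.76*22.4 = 0.10375000*3.76*22.4 = 8.73824 Nm^3
Total per kg = 1.56240 + 1.52320 + 8.73824 = 11.82384 Nm^3
Total = 11.82384 * 5.4 = 63.85 Nm^3


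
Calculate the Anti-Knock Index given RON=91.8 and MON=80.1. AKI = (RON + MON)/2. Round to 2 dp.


AKI = (RON + MON) / 2
AKI = (91.8 + 80.1) / 2
AKI = 171.9 / 2 = 85.95


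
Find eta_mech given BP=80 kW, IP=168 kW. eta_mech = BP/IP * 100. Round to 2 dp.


eta_mech = (BP / IP) * 100
Ratio = 80 / 168 = 0.4762
eta_mech = 0.4762 * 100 = 47.62%


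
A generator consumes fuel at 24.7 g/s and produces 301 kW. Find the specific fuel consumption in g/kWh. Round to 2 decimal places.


SFC = (mf / BP) * 3600
Rate = 24.7 / 301 = 0.082060 g/(s*kW)
SFC = 0.082060 * 3600 = 295.42 g/kWh


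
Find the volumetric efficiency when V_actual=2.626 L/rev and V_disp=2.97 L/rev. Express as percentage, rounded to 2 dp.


eta_v = (V_actual / V_disp) * 100
Ratio = 2.626 / 2.97 = 0.8842
eta_v = 0.8842 * 100 = 88.42%


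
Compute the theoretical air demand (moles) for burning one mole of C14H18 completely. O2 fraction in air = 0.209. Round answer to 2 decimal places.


Balanced combustion: C14H18 + 18.5 O2 -> 14 CO2 + 9 H2O
O2 needed = C + H/4 = 14 + 18/4 = 18.50 moles
Air moles = O2 / 0.209 = 18.50 / 0.209 = 88.52 moles air


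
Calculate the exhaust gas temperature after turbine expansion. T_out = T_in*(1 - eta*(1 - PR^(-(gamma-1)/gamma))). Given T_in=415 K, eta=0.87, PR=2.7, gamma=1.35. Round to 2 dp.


T_out = T_in * (1 - eta * (1 - PR^(-(gamma-1)/gamma)))
Exponent = -(1.35-1)/1.35 = -0.25925926
PR^exp = 2.7^(-0.25925926) = 0.77297411
Factor = 1 - 0.87*(1 - 0.77297411) = 0.80248748
T_out = 415 * 0.80248748 = 333.03 K


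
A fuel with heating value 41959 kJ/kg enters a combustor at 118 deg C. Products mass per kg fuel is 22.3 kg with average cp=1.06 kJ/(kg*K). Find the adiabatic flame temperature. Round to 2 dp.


T_ad = T_in + Hc / (m_p * cp)
Denominator = 22.3 * 1.06 = 23.6380
Temperature rise = 41959 / 23.6380 = 1775.07 K
T_ad = 118 + 1775.07 = 1893.07 deg C


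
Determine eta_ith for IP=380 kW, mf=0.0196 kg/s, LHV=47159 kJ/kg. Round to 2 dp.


eta_ith = (IP / (mf * LHV)) * 100
Denominator = 0.0196 * 47159 = 924.3164 kW
eta_ith = (380 / 924.3164) * 100 = 41.11%


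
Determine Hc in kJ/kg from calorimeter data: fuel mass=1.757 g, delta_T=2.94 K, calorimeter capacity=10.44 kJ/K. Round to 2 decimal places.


Hc = C_cal * delta_T / m_fuel
Q_released = 10.44 * 2.94 = 30.6936 kJ
m_fuel = 1.757 g = 1.757/1000 kg = 0.001757 kg
Hc = 30.6936 / 0.001757 = 17469.32 kJ/kg


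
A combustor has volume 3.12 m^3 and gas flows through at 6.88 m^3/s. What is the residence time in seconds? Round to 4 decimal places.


tau = V / Q_flow
tau = 3.12 / 6.88 = 0.4535 s


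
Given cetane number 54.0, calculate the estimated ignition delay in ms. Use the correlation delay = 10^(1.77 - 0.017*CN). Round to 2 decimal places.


delay = 10^(1.77 - 0.017*CN)
Exponent = 1.77 - 0.017*54.0 = 0.8520
delay = 10^0.8520 = 7.11 ms


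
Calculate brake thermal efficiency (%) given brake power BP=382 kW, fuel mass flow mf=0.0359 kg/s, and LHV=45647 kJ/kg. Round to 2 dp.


eta_BTE = (BP / (mf * LHV)) * 100
Denominator = 0.0359 * 45647 = 1638.7273 kW
eta_BTE = (382 / 1638.7273) * 100 = 23.31%


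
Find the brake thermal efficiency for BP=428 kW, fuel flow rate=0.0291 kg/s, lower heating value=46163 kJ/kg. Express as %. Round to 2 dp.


eta_BTE = (BP / (mf * LHV)) * 100
Denominator = 0.0291 * 46163 = 1343.3433 kW
eta_BTE = (428 / 1343.3433) * 100 = 31.86%


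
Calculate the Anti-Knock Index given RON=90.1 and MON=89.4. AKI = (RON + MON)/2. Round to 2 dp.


AKI = (RON + MON) / 2
AKI = (90.1 + 89.4) / 2
AKI = 179.5 / 2 = 89.75


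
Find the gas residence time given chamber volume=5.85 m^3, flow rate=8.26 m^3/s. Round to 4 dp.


tau = V / Q_flow
tau = 5.85 / 8.26 = 0.7082 s


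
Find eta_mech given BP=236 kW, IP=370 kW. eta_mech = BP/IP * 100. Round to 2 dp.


eta_mech = (BP / IP) * 100
Ratio = 236 / 370 = 0.6378
eta_mech = 0.6378 * 100 = 63.78%


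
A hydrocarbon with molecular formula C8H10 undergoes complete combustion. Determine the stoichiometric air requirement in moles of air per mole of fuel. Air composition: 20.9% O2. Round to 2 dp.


Balanced combustion: C8H10 + 10.5 O2 -> 8 CO2 + 5 H2O
O2 needed = C + H/4 = 8 + 10/4 = 10.50 moles
Air moles = O2 / 0.209 = 10.50 / 0.209 = 50.24 moles air


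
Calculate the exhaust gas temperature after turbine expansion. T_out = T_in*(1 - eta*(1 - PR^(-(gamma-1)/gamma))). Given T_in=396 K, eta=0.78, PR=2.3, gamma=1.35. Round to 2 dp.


T_out = T_in * (1 - eta * (1 - PR^(-(gamma-1)/gamma)))
Exponent = -(1.35-1)/1.35 = -0.25925926
PR^exp = 2.3^(-0.25925926) = 0.80578413
Factor = 1 - 0.78*(1 - 0.80578413) = 0.84851162
T_out = 396 * 0.84851162 = 336.01 K
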